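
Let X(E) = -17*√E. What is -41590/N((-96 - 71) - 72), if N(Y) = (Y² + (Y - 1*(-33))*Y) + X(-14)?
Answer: -4423304450/11311390071 - 707030*I*√14/11311390071 ≈ -0.39105 - 0.00023388*I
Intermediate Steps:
N(Y) = Y² + Y*(33 + Y) - 17*I*√14 (N(Y) = (Y² + (Y - 1*(-33))*Y) - 17*I*√14 = (Y² + (Y + 33)*Y) - 17*I*√14 = (Y² + (33 + Y)*Y) - 17*I*√14 = (Y² + Y*(33 + Y)) - 17*I*√14 = Y² + Y*(33 + Y) - 17*I*√14)
-41590/N((-96 - 71) - 72) = -41590/(2*((-96 - 71) - 72)² + 33*((-96 - 71) - 72) - 17*I*√14) = -41590/(2*(-167 - 72)² + 33*(-167 - 72) - 17*I*√14) = -41590/(2*(-239)² + 33*(-239) - 17*I*√14) = -41590/(2*57121 - 7887 - 17*I*√14) = -41590/(114242 - 7887 - 17*I*√14) = -41590/(106355 - 17*I*√14)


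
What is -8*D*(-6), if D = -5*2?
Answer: -480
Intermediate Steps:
D = -10
-8*D*(-6) = -8*(-10)*(-6) = 80*(-6) = -480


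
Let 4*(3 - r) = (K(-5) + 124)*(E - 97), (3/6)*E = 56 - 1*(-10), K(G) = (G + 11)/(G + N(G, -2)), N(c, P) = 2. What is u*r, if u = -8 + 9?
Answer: -2129/2 ≈ -1064.5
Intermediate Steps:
K(G) = (11 + G)/(2 + G) (K(G) = (G + 11)/(G + 2) = (11 + G)/(2 + G))
u = 1
E = 132 (E = 2*(56 - 1*(-10)) = 2*(56 + 10) = 2*66 = 132)
r = -2129/2 (r = 3 - ((11 - 5)/(2 - 5) + 124)*(132 - 97)/4 = 3 - (6/(-3) + 124)*35/4 = 3 - (-1/3*6 + 124)*35/4 = 3 - (-2 + 124)*35/4 = 3 - 61*35/2 = 3 - 1/4*4270 = 3 - 2135/2 = -2129/2 ≈ -1064.5)
u*r = 1*(-2129/2) = -2129/2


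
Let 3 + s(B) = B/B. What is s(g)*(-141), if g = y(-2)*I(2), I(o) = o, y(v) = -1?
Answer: 282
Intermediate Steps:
g = -2 (g = -1*2 = -2)
s(B) = -2 (s(B) = -3 + B/B = -3 + 1 = -2)
s(g)*(-141) = -2*(-141) = 282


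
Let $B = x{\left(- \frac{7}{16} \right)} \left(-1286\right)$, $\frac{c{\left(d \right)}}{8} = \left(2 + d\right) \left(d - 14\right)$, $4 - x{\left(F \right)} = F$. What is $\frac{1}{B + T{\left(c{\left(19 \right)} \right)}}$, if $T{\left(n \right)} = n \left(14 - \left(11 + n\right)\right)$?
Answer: $- \frac{8}{5670293} \approx -1.4109 \cdot 10^{-6}$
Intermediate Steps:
$x{\left(F \right)} = 4 - F$
$c{\left(d \right)} = 8 \left(-14 + d\right) \left(2 + d\right)$ ($c{\left(d \right)} = 8 \left(2 + d\right) \left(d - 14\right) = 8 \left(2 + d\right) \left(-14 + d\right) = 8 \left(-14 + d\right) \left(2 + d\right)$)
$T{\left(n \right)} = n \left(3 - n\right)$
$B = - \frac{45653}{8}$ ($B = \left(4 - - \frac{7}{16}\right) \left(-1286\right) = \left(4 + \frac{7}{16}\right) \left(-1286\right) = \frac{71}{16} \left(-1286\right) = - \frac{45653}{8} \approx -5706.6$)
$\frac{1}{B + T{\left(c{\left(19 \right)} \right)}} = \frac{1}{- \frac{45653}{8} + \left(-224 - 1824 + 8 \cdot 19^{2}\right) \left(3 - \left(-224 - 1824 + 8 \cdot 19^{2}\right)\right)} = \frac{1}{- \frac{45653}{8} + \left(-224 - 1824 + 8 \cdot 361\right) \left(3 - \left(-224 - 1824 + 8 \cdot 361\right)\right)} = \frac{1}{- \frac{45653}{8} + \left(-224 - 1824 + 2888\right) \left(3 - \left(-224 - 1824 + 2888\right)\right)} = \frac{1}{- \frac{45653}{8} + 840 \left(3 - 840\right)} = \frac{1}{- \frac{45653}{8} + 840 \left(-837\right)} = \frac{1}{- \frac{45653}{8} - 703080} = \frac{1}{- \frac{5670293}{8}} = - \frac{8}{5670293}$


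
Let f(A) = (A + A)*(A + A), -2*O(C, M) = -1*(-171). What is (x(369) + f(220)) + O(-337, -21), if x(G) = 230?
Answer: 387489/2 ≈ 1.9374e+5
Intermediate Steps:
O(C, M) = -171/2 (O(C, M) = -(-1)*(-171)/2 = -½*171 = -171/2)
f(A) = 4*A² (f(A) = (2*A)*(2*A) = 4*A²)
(x(369) + f(220)) + O(-337, -21) = (230 + 4*220²) - 171/2 = (230 + 4*48400) - 171/2 = (230 + 193600) - 171/2 = 193830 - 171/2 = 387489/2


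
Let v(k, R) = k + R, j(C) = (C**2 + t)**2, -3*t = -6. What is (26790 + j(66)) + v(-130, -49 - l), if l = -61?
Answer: 19018836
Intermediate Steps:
t = 2 (t = -1/3*(-6) = 2)
j(C) = (2 + C**2)**2 (j(C) = (C**2 + 2)**2 = (2 + C**2)**2)
v(k, R) = R + k
(26790 + j(66)) + v(-130, -49 - l) = (26790 + (2 + 66**2)**2) + ((-49 - 1*(-61)) - 130) = (26790 + (2 + 4356)**2) + ((-49 + 61) - 130) = (26790 + 4358**2) + (12 - 130) = (26790 + 18992164) - 118 = 19018954 - 118 = 19018836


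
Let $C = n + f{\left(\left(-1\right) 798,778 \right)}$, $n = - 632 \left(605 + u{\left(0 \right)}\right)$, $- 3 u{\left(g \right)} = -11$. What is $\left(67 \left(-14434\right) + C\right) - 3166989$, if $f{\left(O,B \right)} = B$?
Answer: $- \frac{13553899}{3} \approx -4.518 \cdot 10^{6}$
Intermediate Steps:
$u{\left(g \right)} = \frac{11}{3}$ ($u{\left(g \right)} = \left(- \frac{1}{3}\right) \left(-11\right) = \frac{11}{3}$)
$n = - \frac{1154032}{3}$ ($n = - 632 \left(605 + \frac{11}{3}\right) = \left(-632\right) \frac{1826}{3} = - \frac{1154032}{3} \approx -3.8468 \cdot 10^{5}$)
$C = - \frac{1151698}{3}$ ($C = - \frac{1154032}{3} + 778 = - \frac{1151698}{3} \approx -3.839 \cdot 10^{5}$)
$\left(67 \left(-14434\right) + C\right) - 3166989 = \left(67 \left(-14434\right) - \frac{1151698}{3}\right) - 3166989 = \left(-967078 - \frac{1151698}{3}\right) - 3166989 = - \frac{4052932}{3} - 3166989 = - \frac{13553899}{3}$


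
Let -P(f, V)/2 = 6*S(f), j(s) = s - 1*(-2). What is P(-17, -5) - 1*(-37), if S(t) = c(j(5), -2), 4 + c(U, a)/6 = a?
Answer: 469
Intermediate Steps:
j(s) = 2 + s (j(s) = s + 2 = 2 + s)
c(U, a) = -24 + 6*a
S(t) = -36 (S(t) = -24 + 6*(-2) = -24 - 12 = -36)
P(f, V) = 432 (P(f, V) = -12*(-36) = -2*(-216) = 432)
P(-17, -5) - 1*(-37) = 432 - 1*(-37) = 432 + 37 = 469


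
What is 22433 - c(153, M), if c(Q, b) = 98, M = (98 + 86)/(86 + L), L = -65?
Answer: 22335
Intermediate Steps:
M = 184/21 (M = (98 + 86)/(86 - 65) = 184/21 ≈ 8.7619)
22433 - c(153, M) = 22433 - 1*98 = 22433 - 98 = 22335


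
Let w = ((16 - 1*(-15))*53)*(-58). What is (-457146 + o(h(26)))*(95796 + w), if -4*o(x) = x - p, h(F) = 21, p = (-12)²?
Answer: -458943711/2 ≈ -2.2947e+8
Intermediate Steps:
p = 144
o(x) = 36 - x/4 (o(x) = -(x - 1*144)/4 = -(x - 144)/4 = -(-144 + x)/4 = 36 - x/4)
w = -95294 (w = ((16 + 15)*53)*(-58) = (31*53)*(-58) = 1643*(-58) = -95294)
(-457146 + o(h(26)))*(95796 + w) = (-457146 + (36 - ¼*21))*(95796 - 95294) = (-457146 + (36 - 21/4))*502 = (-457146 + 123/4)*502 = -1828461/4*502 = -458943711/2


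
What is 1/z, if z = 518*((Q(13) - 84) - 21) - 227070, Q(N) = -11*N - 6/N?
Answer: -13/4625050 ≈ -2.8108e-6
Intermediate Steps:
z = -4625050/13 (z = 518*(((-11*13 - 6/13) - 84) - 21) - 227070 = 518*(((-143 - 6*1/13) - 84) - 21) - 227070 = 518*(((-143 - 6/13) - 84) - 21) - 227070 = 518*((-1865/13 - 84) - 21) - 227070 = 518*(-2957/13 - 21) - 227070 = 518*(-3230/13) - 227070 = -1673140/13 - 227070 = -4625050/13 ≈ -3.5577e+5)
1/z = 1/(-4625050/13) = -13/4625050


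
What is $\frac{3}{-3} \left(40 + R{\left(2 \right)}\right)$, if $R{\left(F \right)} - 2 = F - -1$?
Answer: $-45$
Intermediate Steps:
$R{\left(F \right)} = 3 + F$ ($R{\left(F \right)} = 2 + \left(F - -1\right) = 2 + \left(F + 1\right) = 2 + \left(1 + F\right) = 3 + F$)
$\frac{3}{-3} \left(40 + R{\left(2 \right)}\right) = \frac{3}{-3} \left(40 + \left(3 + 2\right)\right) = 3 \left(- \frac{1}{3}\right) \left(40 + 5\right) = \left(-1\right) 45 = -45$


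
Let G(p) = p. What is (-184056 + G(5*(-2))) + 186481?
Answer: 2415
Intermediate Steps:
(-184056 + G(5*(-2))) + 186481 = (-184056 + 5*(-2)) + 186481 = (-184056 - 10) + 186481 = -184066 + 186481 = 2415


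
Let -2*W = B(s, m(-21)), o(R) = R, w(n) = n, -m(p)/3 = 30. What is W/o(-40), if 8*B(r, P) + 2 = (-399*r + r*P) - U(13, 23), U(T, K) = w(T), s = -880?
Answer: 86061/128 ≈ 672.35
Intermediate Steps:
m(p) = -90 (m(p) = -3*30 = -90)
U(T, K) = T
B(r, P) = -15/8 - 399*r/8 + P*r/8 (B(r, P) = -1/4 + ((-399*r + r*P) - 1*13)/8 = -1/4 + ((-399*r + P*r) - 13)/8 = -1/4 + (-13 - 399*r + P*r)/8 = -1/4 + (-13/8 - 399*r/8 + P*r/8) = -15/8 - 399*r/8 + P*r/8)
W = -430305/16 (W = -(-15/8 - 399/8*(-880) + (1/8)*(-90)*(-880))/2 = -(-15/8 + 43890 + 9900)/2 = -1/2*430305/8 = -430305/16 ≈ -26894.)
W/o(-40) = -430305/16/(-40) = -430305/16*(-1/40) = 86061/128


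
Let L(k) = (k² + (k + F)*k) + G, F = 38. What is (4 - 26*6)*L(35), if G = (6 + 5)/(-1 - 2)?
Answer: -1722008/3 ≈ -5.7400e+5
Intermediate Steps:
G = -11/3 (G = 11/(-3) = -⅓*11 = -11/3 ≈ -3.6667)
L(k) = -11/3 + k² + k*(38 + k) (L(k) = (k² + (k + 38)*k) - 11/3 = (k² + (38 + k)*k) - 11/3 = (k² + k*(38 + k)) - 11/3 = -11/3 + k² + k*(38 + k))
(4 - 26*6)*L(35) = (4 - 26*6)*(-11/3 + 2*35² + 38*35) = (4 - 156)*(-11/3 + 2*1225 + 1330) = -152*(-11/3 + 2450 + 1330) = -152*11329/3 = -1722008/3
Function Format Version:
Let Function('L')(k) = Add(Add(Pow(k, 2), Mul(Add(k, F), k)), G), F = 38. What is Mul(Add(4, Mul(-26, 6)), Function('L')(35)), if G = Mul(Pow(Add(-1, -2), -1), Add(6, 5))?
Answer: Rational(-1722008, 3) ≈ -5.7400e+5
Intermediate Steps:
G = Rational(-11, 3) (G = Mul(Pow(-3, -1), 11) = Mul(Rational(-1, 3), 11) = Rational(-11, 3) ≈ -3.6667)
Function('L')(k) = Add(Rational(-11, 3), Pow(k, 2), Mul(k, Add(38, k))) (Function('L')(k) = Add(Add(Pow(k, 2), Mul(Add(k, 38), k)), Rational(-11, 3)) = Add(Add(Pow(k, 2), Mul(Add(38, k), k)), Rational(-11, 3)) = Add(Add(Pow(k, 2), Mul(k, Add(38, k))), Rational(-11, 3)) = Add(Rational(-11, 3), Pow(k, 2), Mul(k, Add(38, k))))
Mul(Add(4, Mul(-26, 6)), Function('L')(35)) = Mul(Add(4, Mul(-26, 6)), Add(Rational(-11, 3), Mul(2, Pow(35, 2)), Mul(38, 35))) = Mul(Add(4, -156), Add(Rational(-11, 3), Mul(2, 1225), 1330)) = Mul(-152, Add(Rational(-11, 3), 2450, 1330)) = Mul(-152, Rational(11329, 3)) = Rational(-1722008, 3)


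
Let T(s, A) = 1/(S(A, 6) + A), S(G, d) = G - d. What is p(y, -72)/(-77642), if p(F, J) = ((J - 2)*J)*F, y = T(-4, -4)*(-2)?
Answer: -2664/271747 ≈ -0.0098032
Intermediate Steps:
T(s, A) = 1/(-6 + 2*A) (T(s, A) = 1/((A - 1*6) + A) = 1/((A - 6) + A) = 1/((-6 + A) + A) = 1/(-6 + 2*A))
y = 1/7 (y = (1/(2*(-3 - 4)))*(-2) = ((1/2)/(-7))*(-2) = ((1/2)*(-1/7))*(-2) = -1/14*(-2) = 1/7 ≈ 0.14286)
p(F, J) = F*J*(-2 + J) (p(F, J) = ((-2 + J)*J)*F = (J*(-2 + J))*F = F*J*(-2 + J))
p(y, -72)/(-77642) = ((1/7)*(-72)*(-2 - 72))/(-77642) = ((1/7)*(-72)*(-74))*(-1/77642) = (5328/7)*(-1/77642) = -2664/271747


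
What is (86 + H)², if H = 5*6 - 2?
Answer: 12996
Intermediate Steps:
H = 28 (H = 30 - 2 = 28)
(86 + H)² = (86 + 28)² = 114² = 12996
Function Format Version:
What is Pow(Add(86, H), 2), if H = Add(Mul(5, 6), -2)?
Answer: 12996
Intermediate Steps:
H = 28 (H = Add(30, -2) = 28)
Pow(Add(86, H), 2) = Pow(Add(86, 28), 2) = Pow(114, 2) = 12996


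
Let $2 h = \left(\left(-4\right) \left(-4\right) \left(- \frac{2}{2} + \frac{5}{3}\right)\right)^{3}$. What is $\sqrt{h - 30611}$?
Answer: $\frac{i \sqrt{2430339}}{9} \approx 173.22 i$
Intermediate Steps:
$h = \frac{16384}{27}$ ($h = \frac{\left(\left(-4\right) \left(-4\right) \left(- \frac{2}{2} + \frac{5}{3}\right)\right)^{3}}{2} = \frac{\left(16 \left(\left(-2\right) \frac{1}{2} + 5 \cdot \frac{1}{3}\right)\right)^{3}}{2} = \frac{\left(16 \left(-1 + \frac{5}{3}\right)\right)^{3}}{2} = \frac{\left(16 \cdot \frac{2}{3}\right)^{3}}{2} = \frac{\left(\frac{32}{3}\right)^{3}}{2} = \frac{1}{2} \cdot \frac{32768}{27} = \frac{16384}{27} \approx 606.81$)
$\sqrt{h - 30611} = \sqrt{\frac{16384}{27} - 30611} = \sqrt{- \frac{810113}{27}} = \frac{i \sqrt{2430339}}{9}$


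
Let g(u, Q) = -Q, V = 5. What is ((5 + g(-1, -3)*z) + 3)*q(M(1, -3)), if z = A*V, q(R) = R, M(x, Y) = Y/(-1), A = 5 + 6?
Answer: 519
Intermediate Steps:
A = 11
M(x, Y) = -Y (M(x, Y) = Y*(-1) = -Y)
z = 55 (z = 11*5 = 55)
((5 + g(-1, -3)*z) + 3)*q(M(1, -3)) = ((5 - 1*(-3)*55) + 3)*(-1*(-3)) = ((5 + 3*55) + 3)*3 = ((5 + 165) + 3)*3 = (170 + 3)*3 = 173*3 = 519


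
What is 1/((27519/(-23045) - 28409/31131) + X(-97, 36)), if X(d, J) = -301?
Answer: -717413895/217452961789 ≈ -0.0032992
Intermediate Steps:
1/((27519/(-23045) - 28409/31131) + X(-97, 36)) = 1/((27519/(-23045) - 28409/31131) - 301) = 1/((27519*(-1/23045) - 28409*1/31131) - 301) = 1/((-27519/23045 - 28409/31131) - 301) = 1/(-1511379394/717413895 - 301) = 1/(-217452961789/717413895) = -717413895/217452961789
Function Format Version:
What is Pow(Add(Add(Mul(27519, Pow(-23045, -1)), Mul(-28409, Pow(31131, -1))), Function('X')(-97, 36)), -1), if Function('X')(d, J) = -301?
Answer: Rational(-717413895, 217452961789) ≈ -0.0032992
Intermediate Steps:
Pow(Add(Add(Mul(27519, Pow(-23045, -1)), Mul(-28409, Pow(31131, -1))), Function('X')(-97, 36)), -1) = Pow(Add(Add(Mul(27519, Pow(-23045, -1)), Mul(-28409, Pow(31131, -1))), -301), -1) = Pow(Add(Add(Mul(27519, Rational(-1, 23045)), Mul(-28409, Rational(1, 31131))), -301), -1) = Pow(Add(Add(Rational(-27519, 23045), Rational(-28409, 31131)), -301), -1) = Pow(Add(Rational(-1511379394, 717413895), -301), -1) = Pow(Rational(-217452961789, 717413895), -1) = Rational(-717413895, 217452961789)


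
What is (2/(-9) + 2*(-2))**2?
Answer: 1444/81 ≈ 17.827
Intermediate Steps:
(2/(-9) + 2*(-2))**2 = (2*(-1/9) - 4)**2 = (-2/9 - 4)**2 = (-38/9)**2 = 1444/81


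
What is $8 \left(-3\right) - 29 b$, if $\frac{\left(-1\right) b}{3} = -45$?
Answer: $-3939$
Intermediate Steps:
$b = 135$ ($b = \left(-3\right) \left(-45\right) = 135$)
$8 \left(-3\right) - 29 b = 8 \left(-3\right) - 3915 = -24 - 3915 = -3939$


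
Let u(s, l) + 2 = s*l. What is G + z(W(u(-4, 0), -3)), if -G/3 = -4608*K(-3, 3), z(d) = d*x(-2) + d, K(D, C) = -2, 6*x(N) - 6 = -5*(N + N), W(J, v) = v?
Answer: -27664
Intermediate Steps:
u(s, l) = -2 + l*s (u(s, l) = -2 + s*l = -2 + l*s)
x(N) = 1 - 5*N/3 (x(N) = 1 + (-5*(N + N))/6 = 1 + (-10*N)/6 = 1 - 5*N/3)
z(d) = 16*d/3 (z(d) = d*(1 - 5/3*(-2)) + d = d*(1 + 10/3) + d = d*(13/3) + d = 13*d/3 + d = 16*d/3)
G = -27648 (G = -(-13824)*(-2) = -3*9216 = -27648)
G + z(W(u(-4, 0), -3)) = -27648 + (16/3)*(-3) = -27648 - 16 = -27664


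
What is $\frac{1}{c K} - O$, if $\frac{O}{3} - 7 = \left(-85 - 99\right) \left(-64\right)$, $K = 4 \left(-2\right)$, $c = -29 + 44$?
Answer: $- \frac{4241881}{120} \approx -35349.0$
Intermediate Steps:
$c = 15$
$K = -8$
$O = 35349$ ($O = 21 + 3 \left(-85 - 99\right) \left(-64\right) = 21 + 3 \left(\left(-184\right) \left(-64\right)\right) = 21 + 3 \cdot 11776 = 21 + 35328 = 35349$)
$\frac{1}{c K} - O = \frac{1}{15 \left(-8\right)} - 35349 = \frac{1}{-120} - 35349 = - \frac{1}{120} - 35349 = - \frac{4241881}{120}$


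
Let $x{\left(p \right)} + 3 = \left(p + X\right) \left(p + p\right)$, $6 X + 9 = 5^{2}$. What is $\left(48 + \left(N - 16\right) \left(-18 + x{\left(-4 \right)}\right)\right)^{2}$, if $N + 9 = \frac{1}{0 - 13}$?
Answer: $\frac{143472484}{1521} \approx 94328.0$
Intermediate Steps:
$X = \frac{8}{3}$ ($X = - \frac{3}{2} + \frac{5^{2}}{6} = - \frac{3}{2} + \frac{1}{6} \cdot 25 = - \frac{3}{2} + \frac{25}{6} = \frac{8}{3} \approx 2.6667$)
$N = - \frac{118}{13}$ ($N = -9 + \frac{1}{0 - 13} = -9 + \frac{1}{-13} = -9 - \frac{1}{13} = - \frac{118}{13} \approx -9.0769$)
$x{\left(p \right)} = -3 + 2 p \left(\frac{8}{3} + p\right)$ ($x{\left(p \right)} = -3 + \left(p + \frac{8}{3}\right) \left(p + p\right) = -3 + \left(\frac{8}{3} + p\right) 2 p = -3 + 2 p \left(\frac{8}{3} + p\right)$)
$\left(48 + \left(N - 16\right) \left(-18 + x{\left(-4 \right)}\right)\right)^{2} = \left(48 + \left(- \frac{118}{13} - 16\right) \left(-18 + \left(-3 + 2 \left(-4\right)^{2} + \frac{16}{3} \left(-4\right)\right)\right)\right)^{2} = \left(48 - \frac{326 \left(-18 - - \frac{23}{3}\right)}{13}\right)^{2} = \left(48 - \frac{326 \left(-18 + \frac{23}{3}\right)}{13}\right)^{2} = \left(48 - - \frac{10106}{39}\right)^{2} = \left(48 + \frac{10106}{39}\right)^{2} = \left(\frac{11978}{39}\right)^{2} = \frac{143472484}{1521}$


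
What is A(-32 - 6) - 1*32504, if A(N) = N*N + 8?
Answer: -31052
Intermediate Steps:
A(N) = 8 + N² (A(N) = N² + 8 = 8 + N²)
A(-32 - 6) - 1*32504 = (8 + (-32 - 6)²) - 1*32504 = (8 + (-38)²) - 32504 = (8 + 1444) - 32504 = 1452 - 32504 = -31052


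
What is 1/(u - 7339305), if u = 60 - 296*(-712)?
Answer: -1/7128493 ≈ -1.4028e-7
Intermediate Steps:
u = 210812 (u = 60 + 210752 = 210812)
1/(u - 7339305) = 1/(210812 - 7339305) = 1/(-7128493) = -1/7128493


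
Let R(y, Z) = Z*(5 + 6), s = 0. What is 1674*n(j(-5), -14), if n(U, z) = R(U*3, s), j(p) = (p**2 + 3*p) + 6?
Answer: 0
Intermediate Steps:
j(p) = 6 + p**2 + 3*p
R(y, Z) = 11*Z (R(y, Z) = Z*11 = 11*Z)
n(U, z) = 0 (n(U, z) = 11*0 = 0)
1674*n(j(-5), -14) = 1674*0 = 0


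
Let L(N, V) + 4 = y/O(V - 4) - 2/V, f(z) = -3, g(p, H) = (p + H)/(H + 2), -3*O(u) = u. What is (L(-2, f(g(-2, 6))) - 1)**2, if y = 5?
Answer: 2116/441 ≈ 4.7982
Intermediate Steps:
O(u) = -u/3
g(p, H) = (H + p)/(2 + H)
L(N, V) = -4 - 2/V + 5/(4/3 - V/3) (L(N, V) = -4 + (5/((-(V - 4)/3)) - 2/V) = -4 + (5/((-(-4 + V)/3)) - 2/V) = -4 + (5/(4/3 - V/3) - 2/V) = -4 + (-2/V + 5/(4/3 - V/3)) = -4 - 2/V + 5/(4/3 - V/3))
(L(-2, f(g(-2, 6))) - 1)**2 = ((8 - 1*(-3) - 4*(-3)**2)/((-3)*(-4 - 3)) - 1)**2 = (-1/3*(8 + 3 - 4*9)/(-7) - 1)**2 = (-1/3*(-1/7)*(8 + 3 - 36) - 1)**2 = (-1/3*(-1/7)*(-25) - 1)**2 = (-25/21 - 1)**2 = (-46/21)**2 = 2116/441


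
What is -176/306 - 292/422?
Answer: -40906/32283 ≈ -1.2671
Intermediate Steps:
-176/306 - 292/422 = -176*1/306 - 292*1/422 = -88/153 - 146/211 = -40906/32283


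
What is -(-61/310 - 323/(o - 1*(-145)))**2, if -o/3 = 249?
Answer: -251285904/2176689025 ≈ -0.11544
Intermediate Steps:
o = -747 (o = -3*249 = -747)
-(-61/310 - 323/(o - 1*(-145)))**2 = -(-61/310 - 323/(-747 - 1*(-145)))**2 = -(-61*1/310 - 323/(-747 + 145))**2 = -(-61/310 - 323/(-602))**2 = -(-61/310 - 323*(-1/602))**2 = -(-61/310 + 323/602)**2 = -(15852/46655)**2 = -1*251285904/2176689025 = -251285904/2176689025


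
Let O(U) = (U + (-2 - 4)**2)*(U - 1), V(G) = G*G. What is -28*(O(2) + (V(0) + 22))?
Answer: -1680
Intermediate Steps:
V(G) = G**2
O(U) = (-1 + U)*(36 + U) (O(U) = (U + (-6)**2)*(-1 + U) = (U + 36)*(-1 + U) = (36 + U)*(-1 + U) = (-1 + U)*(36 + U))
-28*(O(2) + (V(0) + 22)) = -28*((-36 + 2**2 + 35*2) + (0**2 + 22)) = -28*((-36 + 4 + 70) + (0 + 22)) = -28*(38 + 22) = -28*60 = -1680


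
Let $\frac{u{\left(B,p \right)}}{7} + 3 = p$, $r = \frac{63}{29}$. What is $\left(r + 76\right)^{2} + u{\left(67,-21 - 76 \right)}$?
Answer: $\frac{4550589}{841} \approx 5410.9$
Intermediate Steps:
$r = \frac{63}{29}$ ($r = 63 \cdot \frac{1}{29} = \frac{63}{29} \approx 2.1724$)
$u{\left(B,p \right)} = -21 + 7 p$
$\left(r + 76\right)^{2} + u{\left(67,-21 - 76 \right)} = \left(\frac{63}{29} + 76\right)^{2} + \left(-21 + 7 \left(-21 - 76\right)\right) = \left(\frac{2267}{29}\right)^{2} + \left(-21 + 7 \left(-97\right)\right) = \frac{5139289}{841} - 700 = \frac{4550589}{841}$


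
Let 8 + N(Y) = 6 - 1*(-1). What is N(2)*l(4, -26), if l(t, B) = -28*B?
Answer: -728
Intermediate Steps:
N(Y) = -1 (N(Y) = -8 + (6 - 1*(-1)) = -8 + (6 + 1) = -8 + 7 = -1)
N(2)*l(4, -26) = -(-28)*(-26) = -1*728 = -728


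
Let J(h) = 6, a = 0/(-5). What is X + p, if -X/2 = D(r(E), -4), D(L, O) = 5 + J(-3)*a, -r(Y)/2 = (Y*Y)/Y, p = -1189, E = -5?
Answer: -1199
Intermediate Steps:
a = 0 (a = 0*(-⅕) = 0)
r(Y) = -2*Y (r(Y) = -2*Y*Y/Y = -2*Y²/Y = -2*Y)
D(L, O) = 5 (D(L, O) = 5 + 6*0 = 5 + 0 = 5)
X = -10 (X = -2*5 = -10)
X + p = -10 - 1189 = -1199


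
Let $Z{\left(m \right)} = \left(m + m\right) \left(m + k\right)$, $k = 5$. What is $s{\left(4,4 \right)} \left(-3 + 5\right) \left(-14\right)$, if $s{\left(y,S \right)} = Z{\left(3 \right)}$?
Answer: $-1344$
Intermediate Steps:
$Z{\left(m \right)} = 2 m \left(5 + m\right)$ ($Z{\left(m \right)} = \left(m + m\right) \left(m + 5\right) = 2 m \left(5 + m\right)$)
$s{\left(y,S \right)} = 48$ ($s{\left(y,S \right)} = 2 \cdot 3 \left(5 + 3\right) = 2 \cdot 3 \cdot 8 = 48$)
$s{\left(4,4 \right)} \left(-3 + 5\right) \left(-14\right) = 48 \left(-3 + 5\right) \left(-14\right) = 48 \cdot 2 \left(-14\right) = 96 \left(-14\right) = -1344$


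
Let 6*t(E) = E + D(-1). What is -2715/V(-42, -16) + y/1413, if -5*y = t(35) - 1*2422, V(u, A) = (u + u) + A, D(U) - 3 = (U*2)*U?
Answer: 2330761/84780 ≈ 27.492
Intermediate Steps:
D(U) = 3 + 2*U² (D(U) = 3 + (U*2)*U = 3 + (2*U)*U = 3 + 2*U²)
V(u, A) = A + 2*u (V(u, A) = 2*u + A = A + 2*u)
t(E) = ⅚ + E/6 (t(E) = (E + (3 + 2*(-1)²))/6 = (E + (3 + 2*1))/6 = (E + (3 + 2))/6 = (E + 5)/6 = (5 + E)/6 = ⅚ + E/6)
y = 7246/15 (y = -((⅚ + (⅙)*35) - 1*2422)/5 = -((⅚ + 35/6) - 2422)/5 = -(20/3 - 2422)/5 = -⅕*(-7246/3) = 7246/15 ≈ 483.07)
-2715/V(-42, -16) + y/1413 = -2715/(-16 + 2*(-42)) + (7246/15)/1413 = -2715/(-16 - 84) + (7246/15)*(1/1413) = -2715/(-100) + 7246/21195 = -2715*(-1/100) + 7246/21195 = 543/20 + 7246/21195 = 2330761/84780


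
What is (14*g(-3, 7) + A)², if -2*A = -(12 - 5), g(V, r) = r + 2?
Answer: 67081/4 ≈ 16770.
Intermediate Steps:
g(V, r) = 2 + r
A = 7/2 (A = -(-1)*(12 - 5)/2 = -(-1)*7/2 = -½*(-7) = 7/2 ≈ 3.5000)
(14*g(-3, 7) + A)² = (14*(2 + 7) + 7/2)² = (14*9 + 7/2)² = (126 + 7/2)² = (259/2)² = 67081/4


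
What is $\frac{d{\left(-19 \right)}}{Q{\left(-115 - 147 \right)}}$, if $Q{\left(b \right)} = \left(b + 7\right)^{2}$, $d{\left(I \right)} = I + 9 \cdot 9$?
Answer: $\frac{62}{65025} \approx 0.00095348$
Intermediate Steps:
$d{\left(I \right)} = 81 + I$ ($d{\left(I \right)} = I + 81 = 81 + I$)
$Q{\left(b \right)} = \left(7 + b\right)^{2}$
$\frac{d{\left(-19 \right)}}{Q{\left(-115 - 147 \right)}} = \frac{81 - 19}{\left(7 - 262\right)^{2}} = \frac{62}{\left(7 - 262\right)^{2}} = \frac{62}{\left(-255\right)^{2}} = \frac{62}{65025}$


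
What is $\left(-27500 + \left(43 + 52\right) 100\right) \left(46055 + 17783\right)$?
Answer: $-1149084000$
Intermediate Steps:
$\left(-27500 + \left(43 + 52\right) 100\right) \left(46055 + 17783\right) = \left(-27500 + 95 \cdot 100\right) 63838 = \left(-27500 + 9500\right) 63838 = \left(-18000\right) 63838 = -1149084000$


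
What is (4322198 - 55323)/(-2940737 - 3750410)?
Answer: -4266875/6691147 ≈ -0.63769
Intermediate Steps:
(4322198 - 55323)/(-2940737 - 3750410) = 4266875/(-6691147) = 4266875*(-1/6691147) = -4266875/6691147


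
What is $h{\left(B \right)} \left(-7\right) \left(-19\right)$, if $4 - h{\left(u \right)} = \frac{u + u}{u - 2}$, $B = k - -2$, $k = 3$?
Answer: $\frac{266}{3} \approx 88.667$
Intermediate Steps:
$B = 5$ ($B = 3 - -2 = 3 + 2 = 5$)
$h{\left(u \right)} = 4 - \frac{2 u}{-2 + u}$ ($h{\left(u \right)} = 4 - \frac{u + u}{u - 2} = 4 - \frac{2 u}{-2 + u}$)
$h{\left(B \right)} \left(-7\right) \left(-19\right) = \frac{2 \left(-4 + 5\right)}{-2 + 5} \left(-7\right) \left(-19\right) = 2 \cdot \frac{1}{3} \cdot 1 \left(-7\right) \left(-19\right) = \frac{2}{3} \left(-7\right) \left(-19\right) = \left(- \frac{14}{3}\right) \left(-19\right) = \frac{266}{3}$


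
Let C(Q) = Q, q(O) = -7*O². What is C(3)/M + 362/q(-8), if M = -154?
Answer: -2039/2464 ≈ -0.82752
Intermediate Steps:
C(3)/M + 362/q(-8) = 3/(-154) + 362/((-7*(-8)²)) = 3*(-1/154) + 362/((-7*64)) = -3/154 + 362/(-448) = -3/154 + 362*(-1/448) = -3/154 - 181/224 = -2039/2464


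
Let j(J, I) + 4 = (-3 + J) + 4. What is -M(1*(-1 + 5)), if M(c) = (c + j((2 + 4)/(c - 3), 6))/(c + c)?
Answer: -7/8 ≈ -0.87500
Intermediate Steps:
j(J, I) = -3 + J (j(J, I) = -4 + ((-3 + J) + 4) = -4 + (1 + J) = -3 + J)
M(c) = (-3 + c + 6/(-3 + c))/(2*c) (M(c) = (c + (-3 + (2 + 4)/(c - 3)))/(c + c) = (c + (-3 + 6/(-3 + c)))/((2*c)) = (-3 + c + 6/(-3 + c))*(1/(2*c)) = (-3 + c + 6/(-3 + c))/(2*c))
-M(1*(-1 + 5)) = -(6 + (-3 + 1*(-1 + 5))**2)/(2*(1*(-1 + 5))*(-3 + 1*(-1 + 5))) = -(6 + (-3 + 1*4)**2)/(2*(1*4)*(-3 + 1*4)) = -(6 + (-3 + 4)**2)/(2*4*(-3 + 4)) = -(6 + 1**2)/(2*4*1) = -(6 + 1)/(2*4) = -7/(2*4) = -1*7/8 = -7/8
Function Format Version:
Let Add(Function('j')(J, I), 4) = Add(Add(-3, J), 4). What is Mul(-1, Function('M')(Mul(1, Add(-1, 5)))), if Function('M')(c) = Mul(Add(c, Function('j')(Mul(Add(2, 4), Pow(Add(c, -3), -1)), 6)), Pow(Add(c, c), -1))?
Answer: Rational(-7, 8) ≈ -0.87500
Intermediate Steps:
Function('j')(J, I) = Add(-3, J) (Function('j')(J, I) = Add(-4, Add(Add(-3, J), 4)) = Add(-4, Add(1, J)) = Add(-3, J))
Function('M')(c) = Mul(Rational(1, 2), Pow(c, -1), Add(-3, c, Mul(6, Pow(Add(-3, c), -1)))) (Function('M')(c) = Mul(Add(c, Add(-3, Mul(Add(2, 4), Pow(Add(c, -3), -1)))), Pow(Add(c, c), -1)) = Mul(Add(c, Add(-3, Mul(6, Pow(Add(-3, c), -1)))), Pow(Mul(2, c), -1)) = Mul(Add(-3, c, Mul(6, Pow(Add(-3, c), -1))), Mul(Rational(1, 2), Pow(c, -1))) = Mul(Rational(1, 2), Pow(c, -1), Add(-3, c, Mul(6, Pow(Add(-3, c), -1)))))
Mul(-1, Function('M')(Mul(1, Add(-1, 5)))) = Mul(-1, Mul(Rational(1, 2), Pow(Mul(1, Add(-1, 5)), -1), Pow(Add(-3, Mul(1, Add(-1, 5))), -1), Add(6, Pow(Add(-3, Mul(1, Add(-1, 5))), 2)))) = Mul(-1, Mul(Rational(1, 2), Pow(Mul(1, 4), -1), Pow(Add(-3, Mul(1, 4)), -1), Add(6, Pow(Add(-3, Mul(1, 4)), 2)))) = Mul(-1, Mul(Rational(1, 2), Pow(4, -1), Pow(Add(-3, 4), -1), Add(6, Pow(Add(-3, 4), 2)))) = Mul(-1, Mul(Rational(1, 2), Rational(1, 4), Pow(1, -1), Add(6, Pow(1, 2)))) = Mul(-1, Mul(Rational(1, 2), Rational(1, 4), 1, Add(6, 1))) = Mul(-1, Mul(Rational(1, 2), Rational(1, 4), 1, 7)) = Mul(-1, Rational(7, 8)) = Rational(-7, 8)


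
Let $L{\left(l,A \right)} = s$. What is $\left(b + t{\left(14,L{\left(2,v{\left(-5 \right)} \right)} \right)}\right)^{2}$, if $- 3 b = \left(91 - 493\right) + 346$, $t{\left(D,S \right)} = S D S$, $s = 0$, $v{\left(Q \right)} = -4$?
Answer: $\frac{3136}{9} \approx 348.44$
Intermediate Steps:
$L{\left(l,A \right)} = 0$
$t{\left(D,S \right)} = D S^{2}$ ($t{\left(D,S \right)} = D S S = D S^{2}$)
$b = \frac{56}{3}$ ($b = - \frac{\left(91 - 493\right) + 346}{3} = - \frac{-402 + 346}{3} = \left(- \frac{1}{3}\right) \left(-56\right) = \frac{56}{3} \approx 18.667$)
$\left(b + t{\left(14,L{\left(2,v{\left(-5 \right)} \right)} \right)}\right)^{2} = \left(\frac{56}{3} + 14 \cdot 0^{2}\right)^{2} = \left(\frac{56}{3} + 14 \cdot 0\right)^{2} = \left(\frac{56}{3} + 0\right)^{2} = \left(\frac{56}{3}\right)^{2} = \frac{3136}{9}$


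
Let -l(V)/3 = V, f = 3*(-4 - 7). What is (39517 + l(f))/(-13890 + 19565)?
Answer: 39616/5675 ≈ 6.9808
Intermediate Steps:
f = -33 (f = 3*(-11) = -33)
l(V) = -3*V
(39517 + l(f))/(-13890 + 19565) = (39517 - 3*(-33))/(-13890 + 19565) = (39517 + 99)/5675 = 39616*(1/5675) = 39616/5675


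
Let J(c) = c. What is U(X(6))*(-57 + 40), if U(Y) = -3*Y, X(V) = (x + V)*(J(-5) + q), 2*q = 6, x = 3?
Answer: -918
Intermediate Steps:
q = 3 (q = (½)*6 = 3)
X(V) = -6 - 2*V (X(V) = (3 + V)*(-5 + 3) = (3 + V)*(-2) = -6 - 2*V)
U(X(6))*(-57 + 40) = (-3*(-6 - 2*6))*(-57 + 40) = -3*(-6 - 12)*(-17) = -3*(-18)*(-17) = 54*(-17) = -918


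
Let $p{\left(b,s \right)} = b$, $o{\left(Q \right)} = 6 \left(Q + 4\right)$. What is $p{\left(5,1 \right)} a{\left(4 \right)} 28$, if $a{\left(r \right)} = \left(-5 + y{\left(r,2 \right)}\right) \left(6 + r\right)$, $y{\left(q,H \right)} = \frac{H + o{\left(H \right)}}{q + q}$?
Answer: $-350$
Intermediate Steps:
$o{\left(Q \right)} = 24 + 6 Q$ ($o{\left(Q \right)} = 6 \left(4 + Q\right) = 24 + 6 Q$)
$y{\left(q,H \right)} = \frac{24 + 7 H}{2 q}$ ($y{\left(q,H \right)} = \frac{H + \left(24 + 6 H\right)}{q + q} = \frac{24 + 7 H}{2 q}$)
$a{\left(r \right)} = \left(-5 + \frac{19}{r}\right) \left(6 + r\right)$ ($a{\left(r \right)} = \left(-5 + \frac{24 + 7 \cdot 2}{2 r}\right) \left(6 + r\right) = \left(-5 + \frac{24 + 14}{2 r}\right) \left(6 + r\right) = \left(-5 + \frac{1}{2} \frac{1}{r} 38\right) \left(6 + r\right) = \left(-5 + \frac{19}{r}\right) \left(6 + r\right)$)
$p{\left(5,1 \right)} a{\left(4 \right)} 28 = 5 \left(-11 - 20 + \frac{114}{4}\right) 28 = 5 \left(-11 - 20 + 114 \cdot \frac{1}{4}\right) 28 = 5 \left(-11 - 20 + \frac{57}{2}\right) 28 = 5 \left(- \frac{5}{2}\right) 28 = \left(- \frac{25}{2}\right) 28 = -350$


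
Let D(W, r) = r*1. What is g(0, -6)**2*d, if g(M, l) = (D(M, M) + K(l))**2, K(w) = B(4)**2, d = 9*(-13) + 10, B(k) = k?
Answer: -7012352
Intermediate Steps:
d = -107 (d = -117 + 10 = -107)
K(w) = 16 (K(w) = 4**2 = 16)
D(W, r) = r
g(M, l) = (16 + M)**2 (g(M, l) = (M + 16)**2 = (16 + M)**2)
g(0, -6)**2*d = ((16 + 0)**2)**2*(-107) = (16**2)**2*(-107) = 256**2*(-107) = 65536*(-107) = -7012352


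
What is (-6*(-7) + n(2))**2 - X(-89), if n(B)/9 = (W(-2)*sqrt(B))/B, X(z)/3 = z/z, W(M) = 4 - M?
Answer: 3219 + 2268*sqrt(2) ≈ 6426.4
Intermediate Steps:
X(z) = 3 (X(z) = 3*(z/z) = 3*1 = 3)
n(B) = 54/sqrt(B) (n(B) = 9*(((4 - 1*(-2))*sqrt(B))/B) = 9*(((4 + 2)*sqrt(B))/B) = 9*((6*sqrt(B))/B) = 9*(6/sqrt(B)) = 54/sqrt(B))
(-6*(-7) + n(2))**2 - X(-89) = (-6*(-7) + 54/sqrt(2))**2 - 1*3 = (42 + 54*(sqrt(2)/2))**2 - 3 = (42 + 27*sqrt(2))**2 - 3 = -3 + (42 + 27*sqrt(2))**2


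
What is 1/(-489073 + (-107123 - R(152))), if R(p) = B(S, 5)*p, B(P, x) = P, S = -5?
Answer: -1/595436 ≈ -1.6794e-6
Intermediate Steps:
R(p) = -5*p
1/(-489073 + (-107123 - R(152))) = 1/(-489073 + (-107123 - (-5)*152)) = 1/(-489073 + (-107123 - 1*(-760))) = 1/(-489073 + (-107123 + 760)) = 1/(-489073 - 106363) = 1/(-595436) = -1/595436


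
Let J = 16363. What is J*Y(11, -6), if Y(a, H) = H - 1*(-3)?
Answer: -49089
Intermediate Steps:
Y(a, H) = 3 + H (Y(a, H) = H + 3 = 3 + H)
J*Y(11, -6) = 16363*(3 - 6) = 16363*(-3) = -49089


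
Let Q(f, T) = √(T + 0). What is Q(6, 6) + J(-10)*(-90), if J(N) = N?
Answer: 900 + √6 ≈ 902.45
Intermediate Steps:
Q(f, T) = √T
Q(6, 6) + J(-10)*(-90) = √6 - 10*(-90) = √6 + 900 = 900 + √6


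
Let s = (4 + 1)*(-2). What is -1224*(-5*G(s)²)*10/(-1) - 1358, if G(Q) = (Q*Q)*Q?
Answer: -61200001358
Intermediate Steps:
s = -10 (s = 5*(-2) = -10)
G(Q) = Q³ (G(Q) = Q²*Q = Q³)
-1224*(-5*G(s)²)*10/(-1) - 1358 = -1224*(-5*((-10)³)²)*10/(-1) - 1358 = -1224*(-5*(-1000)²)*10*(-1) - 1358 = -1224*(-5*1000000)*(-10) - 1358 = -(-6120000000)*(-10) - 1358 = -1224*50000000 - 1358 = -61200000000 - 1358 = -61200001358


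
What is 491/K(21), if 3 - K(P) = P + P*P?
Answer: -491/459 ≈ -1.0697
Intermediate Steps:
K(P) = 3 - P - P**2 (K(P) = 3 - (P + P*P) = 3 - (P + P**2) = 3 + (-P - P**2) = 3 - P - P**2)
491/K(21) = 491/(3 - 1*21 - 1*21**2) = 491/(3 - 21 - 1*441) = 491/(3 - 21 - 441) = 491/(-459) = 491*(-1/459) = -491/459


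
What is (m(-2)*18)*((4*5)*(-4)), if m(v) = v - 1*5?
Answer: 10080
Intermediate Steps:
m(v) = -5 + v (m(v) = v - 5 = -5 + v)
(m(-2)*18)*((4*5)*(-4)) = ((-5 - 2)*18)*((4*5)*(-4)) = (-7*18)*(20*(-4)) = -126*(-80) = 10080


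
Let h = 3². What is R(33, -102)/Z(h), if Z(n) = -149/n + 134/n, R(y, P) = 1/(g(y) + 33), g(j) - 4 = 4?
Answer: -3/205 ≈ -0.014634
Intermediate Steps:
g(j) = 8 (g(j) = 4 + 4 = 8)
h = 9
R(y, P) = 1/41 (R(y, P) = 1/(8 + 33) = 1/41)
Z(n) = -15/n
R(33, -102)/Z(h) = 1/(41*((-15/9))) = 1/(41*((-15*⅑))) = 1/(41*(-5/3)) = (1/41)*(-⅗) = -3/205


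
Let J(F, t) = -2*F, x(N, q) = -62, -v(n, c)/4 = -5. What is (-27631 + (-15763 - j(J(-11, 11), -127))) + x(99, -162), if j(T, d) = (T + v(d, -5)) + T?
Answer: -43520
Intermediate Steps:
v(n, c) = 20 (v(n, c) = -4*(-5) = 20)
j(T, d) = 20 + 2*T (j(T, d) = (T + 20) + T = (20 + T) + T = 20 + 2*T)
(-27631 + (-15763 - j(J(-11, 11), -127))) + x(99, -162) = (-27631 + (-15763 - (20 + 2*(-2*(-11))))) - 62 = (-27631 + (-15763 - (20 + 2*22))) - 62 = (-27631 + (-15763 - (20 + 44))) - 62 = (-27631 + (-15763 - 1*64)) - 62 = (-27631 + (-15763 - 64)) - 62 = (-27631 - 15827) - 62 = -43458 - 62 = -43520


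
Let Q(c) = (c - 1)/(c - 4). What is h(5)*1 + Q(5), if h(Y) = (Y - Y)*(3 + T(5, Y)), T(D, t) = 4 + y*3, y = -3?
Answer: 4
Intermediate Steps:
T(D, t) = -5 (T(D, t) = 4 - 3*3 = 4 - 9 = -5)
h(Y) = 0 (h(Y) = (Y - Y)*(3 - 5) = 0*(-2) = 0)
Q(c) = (-1 + c)/(-4 + c)
h(5)*1 + Q(5) = 0*1 + (-1 + 5)/(-4 + 5) = 0 + 4/1 = 0 + 1*4 = 0 + 4 = 4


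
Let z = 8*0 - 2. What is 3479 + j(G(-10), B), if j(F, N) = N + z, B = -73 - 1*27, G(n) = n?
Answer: 3377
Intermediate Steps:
z = -2 (z = 0 - 2 = -2)
B = -100 (B = -73 - 27 = -100)
j(F, N) = -2 + N (j(F, N) = N - 2 = -2 + N)
3479 + j(G(-10), B) = 3479 + (-2 - 100) = 3479 - 102 = 3377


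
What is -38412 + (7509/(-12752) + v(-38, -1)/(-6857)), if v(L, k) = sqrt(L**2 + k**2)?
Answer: -489837333/12752 - 17*sqrt(5)/6857 ≈ -38413.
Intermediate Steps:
-38412 + (7509/(-12752) + v(-38, -1)/(-6857)) = -38412 + (7509/(-12752) + sqrt((-38)**2 + (-1)**2)/(-6857)) = -38412 + (7509*(-1/12752) + sqrt(1444 + 1)*(-1/6857)) = -38412 + (-7509/12752 + sqrt(1445)*(-1/6857)) = -38412 + (-7509/12752 + (17*sqrt(5))*(-1/6857)) = -38412 + (-7509/12752 - 17*sqrt(5)/6857) = -489837333/12752 - 17*sqrt(5)/6857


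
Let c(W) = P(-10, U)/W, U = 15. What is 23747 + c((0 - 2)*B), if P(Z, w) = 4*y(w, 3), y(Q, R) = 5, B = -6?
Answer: 71246/3 ≈ 23749.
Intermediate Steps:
P(Z, w) = 20 (P(Z, w) = 4*5 = 20)
c(W) = 20/W
23747 + c((0 - 2)*B) = 23747 + 20/(((0 - 2)*(-6))) = 23747 + 20/((-2*(-6))) = 23747 + 20/12 = 23747 + 20*(1/12) = 23747 + 5/3 = 71246/3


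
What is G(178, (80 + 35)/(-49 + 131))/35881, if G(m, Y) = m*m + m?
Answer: 31862/35881 ≈ 0.88799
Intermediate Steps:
G(m, Y) = m + m² (G(m, Y) = m² + m = m + m²)
G(178, (80 + 35)/(-49 + 131))/35881 = (178*(1 + 178))/35881 = (178*179)*(1/35881) = 31862*(1/35881) = 31862/35881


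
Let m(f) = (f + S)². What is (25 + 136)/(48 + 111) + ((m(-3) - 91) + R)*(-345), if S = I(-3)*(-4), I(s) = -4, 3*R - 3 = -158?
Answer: -1444354/159 ≈ -9084.0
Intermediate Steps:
R = -155/3 (R = 1 + (⅓)*(-158) = 1 - 158/3 = -155/3 ≈ -51.667)
S = 16 (S = -4*(-4) = 16)
m(f) = (16 + f)² (m(f) = (f + 16)² = (16 + f)²)
(25 + 136)/(48 + 111) + ((m(-3) - 91) + R)*(-345) = (25 + 136)/(48 + 111) + (((16 - 3)² - 91) - 155/3)*(-345) = 161/159 + ((13² - 91) - 155/3)*(-345) = 161*(1/159) + ((169 - 91) - 155/3)*(-345) = 161/159 + (78 - 155/3)*(-345) = 161/159 + (79/3)*(-345) = 161/159 - 9085 = -1444354/159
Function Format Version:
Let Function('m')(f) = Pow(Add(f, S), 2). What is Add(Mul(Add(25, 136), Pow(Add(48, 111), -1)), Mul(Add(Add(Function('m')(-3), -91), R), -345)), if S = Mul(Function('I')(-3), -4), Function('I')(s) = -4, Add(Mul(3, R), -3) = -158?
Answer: Rational(-1444354, 159) ≈ -9084.0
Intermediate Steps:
R = Rational(-155, 3) (R = Add(1, Mul(Rational(1, 3), -158)) = Add(1, Rational(-158, 3)) = Rational(-155, 3) ≈ -51.667)
S = 16 (S = Mul(-4, -4) = 16)
Function('m')(f) = Pow(Add(16, f), 2) (Function('m')(f) = Pow(Add(f, 16), 2) = Pow(Add(16, f), 2))
Add(Mul(Add(25, 136), Pow(Add(48, 111), -1)), Mul(Add(Add(Function('m')(-3), -91), R), -345)) = Add(Mul(Add(25, 136), Pow(Add(48, 111), -1)), Mul(Add(Add(Pow(Add(16, -3), 2), -91), Rational(-155, 3)), -345)) = Add(Mul(161, Pow(159, -1)), Mul(Add(Add(Pow(13, 2), -91), Rational(-155, 3)), -345)) = Add(Mul(161, Rational(1, 159)), Mul(Add(Add(169, -91), Rational(-155, 3)), -345)) = Add(Rational(161, 159), Mul(Add(78, Rational(-155, 3)), -345)) = Add(Rational(161, 159), Mul(Rational(79, 3), -345)) = Add(Rational(161, 159), -9085) = Rational(-1444354, 159)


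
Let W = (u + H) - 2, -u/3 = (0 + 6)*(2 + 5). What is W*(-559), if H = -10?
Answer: 77142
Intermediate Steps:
u = -126 (u = -3*(0 + 6)*(2 + 5) = -18*7 = -3*42 = -126)
W = -138 (W = (-126 - 10) - 2 = -136 - 2 = -138)
W*(-559) = -138*(-559) = 77142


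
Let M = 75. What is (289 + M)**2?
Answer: 132496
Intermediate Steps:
(289 + M)**2 = (289 + 75)**2 = 364**2 = 132496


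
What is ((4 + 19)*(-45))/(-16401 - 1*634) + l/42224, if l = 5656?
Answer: 500185/2568878 ≈ 0.19471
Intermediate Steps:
((4 + 19)*(-45))/(-16401 - 1*634) + l/42224 = ((4 + 19)*(-45))/(-16401 - 1*634) + 5656/42224 = (23*(-45))/(-16401 - 634) + 5656*(1/42224) = -1035/(-17035) + 101/754 = -1035*(-1/17035) + 101/754 = 207/3407 + 101/754 = 500185/2568878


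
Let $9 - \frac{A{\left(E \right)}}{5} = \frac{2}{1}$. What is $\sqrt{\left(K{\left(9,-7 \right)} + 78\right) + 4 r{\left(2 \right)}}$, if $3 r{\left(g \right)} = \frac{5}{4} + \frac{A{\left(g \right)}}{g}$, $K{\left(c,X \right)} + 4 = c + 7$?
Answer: $\sqrt{115} \approx 10.724$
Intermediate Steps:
$K{\left(c,X \right)} = 3 + c$ ($K{\left(c,X \right)} = -4 + \left(c + 7\right) = -4 + \left(7 + c\right) = 3 + c$)
$A{\left(E \right)} = 35$ ($A{\left(E \right)} = 45 - 5 \cdot \frac{2}{1} = 45 - 5 \cdot 2 \cdot 1 = 45 - 10 = 35$)
$r{\left(g \right)} = \frac{5}{12} + \frac{35}{3 g}$ ($r{\left(g \right)} = \frac{\frac{5}{4} + \frac{35}{g}}{3} = \frac{5}{12} + \frac{35}{3 g}$)
$\sqrt{\left(K{\left(9,-7 \right)} + 78\right) + 4 r{\left(2 \right)}} = \sqrt{\left(\left(3 + 9\right) + 78\right) + 4 \frac{5 \left(28 + 2\right)}{12 \cdot 2}} = \sqrt{\left(12 + 78\right) + 4 \cdot \frac{5}{12} \cdot \frac{1}{2} \cdot 30} = \sqrt{90 + 4 \cdot \frac{25}{4}} = \sqrt{90 + 25} = \sqrt{115}$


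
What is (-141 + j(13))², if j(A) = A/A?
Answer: 19600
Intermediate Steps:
j(A) = 1
(-141 + j(13))² = (-141 + 1)² = (-140)² = 19600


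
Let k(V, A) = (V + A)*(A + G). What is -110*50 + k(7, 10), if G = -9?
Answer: -5483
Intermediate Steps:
k(V, A) = (-9 + A)*(A + V) (k(V, A) = (V + A)*(A - 9) = (A + V)*(-9 + A) = (-9 + A)*(A + V))
-110*50 + k(7, 10) = -110*50 + (10² - 9*10 - 9*7 + 10*7) = -5500 + (100 - 90 - 63 + 70) = -5500 + 17 = -5483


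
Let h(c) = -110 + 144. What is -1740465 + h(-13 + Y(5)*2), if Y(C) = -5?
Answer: -1740431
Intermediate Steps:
h(c) = 34
-1740465 + h(-13 + Y(5)*2) = -1740465 + 34 = -1740431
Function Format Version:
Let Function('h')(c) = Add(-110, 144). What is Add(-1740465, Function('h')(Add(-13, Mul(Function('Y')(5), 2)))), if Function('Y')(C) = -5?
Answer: -1740431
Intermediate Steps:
Function('h')(c) = 34
Add(-1740465, Function('h')(Add(-13, Mul(Function('Y')(5), 2)))) = Add(-1740465, 34) = -1740431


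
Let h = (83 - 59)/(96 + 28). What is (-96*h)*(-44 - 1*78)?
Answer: 70272/31 ≈ 2266.8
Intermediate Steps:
h = 6/31 (h = 24/124 = 24*(1/124) = 6/31 ≈ 0.19355)
(-96*h)*(-44 - 1*78) = (-96*6/31)*(-44 - 1*78) = -576*(-44 - 78)/31 = -576/31*(-122) = 70272/31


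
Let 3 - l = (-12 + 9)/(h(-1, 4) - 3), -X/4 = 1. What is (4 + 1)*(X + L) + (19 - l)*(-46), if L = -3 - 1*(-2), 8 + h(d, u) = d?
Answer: -1545/2 ≈ -772.50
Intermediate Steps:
X = -4 (X = -4*1 = -4)
h(d, u) = -8 + d
l = 11/4 (l = 3 - (-12 + 9)/((-8 - 1) - 3) = 3 - (-3)/(-9 - 3) = 3 - (-3)/(-12) = 3 - (-3)*(-1)/12 = 3 - 1*¼ = 3 - ¼ = 11/4 ≈ 2.7500)
L = -1 (L = -3 + 2 = -1)
(4 + 1)*(X + L) + (19 - l)*(-46) = (4 + 1)*(-4 - 1) + (19 - 1*11/4)*(-46) = 5*(-5) + (19 - 11/4)*(-46) = -25 + (65/4)*(-46) = -25 - 1495/2 = -1545/2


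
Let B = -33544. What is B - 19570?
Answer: -53114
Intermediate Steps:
B - 19570 = -33544 - 19570 = -53114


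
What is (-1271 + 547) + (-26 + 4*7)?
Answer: -722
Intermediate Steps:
(-1271 + 547) + (-26 + 4*7) = -724 + (-26 + 28) = -724 + 2 = -722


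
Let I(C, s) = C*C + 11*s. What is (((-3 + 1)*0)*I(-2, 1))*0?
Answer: 0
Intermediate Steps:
I(C, s) = C**2 + 11*s
(((-3 + 1)*0)*I(-2, 1))*0 = (((-3 + 1)*0)*((-2)**2 + 11*1))*0 = ((-2*0)*(4 + 11))*0 = (0*15)*0 = 0*0 = 0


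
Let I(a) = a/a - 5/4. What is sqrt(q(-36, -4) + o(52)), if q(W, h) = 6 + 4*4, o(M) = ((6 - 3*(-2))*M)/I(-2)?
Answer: I*sqrt(2474) ≈ 49.739*I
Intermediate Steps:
I(a) = -1/4 (I(a) = 1 - 5*1/4 = 1 - 5/4 = -1/4)
o(M) = -48*M (o(M) = ((6 - 3*(-2))*M)/(-1/4) = ((6 + 6)*M)*(-4) = (12*M)*(-4) = -48*M)
q(W, h) = 22 (q(W, h) = 6 + 16 = 22)
sqrt(q(-36, -4) + o(52)) = sqrt(22 - 48*52) = sqrt(22 - 2496) = sqrt(-2474) = I*sqrt(2474)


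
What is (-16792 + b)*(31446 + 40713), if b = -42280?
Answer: -4262576448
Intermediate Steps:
(-16792 + b)*(31446 + 40713) = (-16792 - 42280)*(31446 + 40713) = -59072*72159 = -4262576448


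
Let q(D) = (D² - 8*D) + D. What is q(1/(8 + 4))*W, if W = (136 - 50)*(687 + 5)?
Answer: -617437/18 ≈ -34302.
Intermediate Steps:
W = 59512 (W = 86*692 = 59512)
q(D) = D² - 7*D
q(1/(8 + 4))*W = ((-7 + 1/(8 + 4))/(8 + 4))*59512 = ((-7 + 1/12)/12)*59512 = ((1/12)*(-83/12))*59512 = -83/144*59512 = -617437/18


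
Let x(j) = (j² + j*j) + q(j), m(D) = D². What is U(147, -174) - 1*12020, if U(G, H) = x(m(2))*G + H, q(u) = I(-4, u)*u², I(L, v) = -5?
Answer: -19250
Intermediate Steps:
q(u) = -5*u²
x(j) = -3*j² (x(j) = (j² + j*j) - 5*j² = (j² + j²) - 5*j² = 2*j² - 5*j² = -3*j²)
U(G, H) = H - 48*G (U(G, H) = (-3*(2²)²)*G + H = (-3*4²)*G + H = (-3*16)*G + H = -48*G + H = H - 48*G)
U(147, -174) - 1*12020 = (-174 - 48*147) - 1*12020 = (-174 - 7056) - 12020 = -7230 - 12020 = -19250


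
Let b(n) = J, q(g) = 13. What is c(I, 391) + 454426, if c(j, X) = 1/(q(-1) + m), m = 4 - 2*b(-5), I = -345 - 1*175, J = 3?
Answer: 4998687/11 ≈ 4.5443e+5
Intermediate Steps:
I = -520 (I = -345 - 175 = -520)
b(n) = 3
m = -2 (m = 4 - 2*3 = 4 - 6 = -2)
c(j, X) = 1/11 (c(j, X) = 1/(13 - 2) = 1/11)
c(I, 391) + 454426 = 1/11 + 454426 = 4998687/11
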